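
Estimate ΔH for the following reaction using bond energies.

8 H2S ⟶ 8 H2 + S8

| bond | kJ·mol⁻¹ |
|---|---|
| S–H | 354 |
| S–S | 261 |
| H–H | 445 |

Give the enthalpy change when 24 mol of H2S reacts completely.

ΔH = +48 kJ

Bonds broken (reactants):
  S–H: 16 × 354 = 5664
  Σ(broken) = 5664 kJ
Bonds formed (products):
  H–H: 8 × 445 = 3560
  S–S: 8 × 261 = 2088
  Σ(formed) = 5648 kJ
ΔH = Σ(broken) − Σ(formed) = 5664 − 5648 = +16 kJ
For 3× the reaction as written: 3 × (+16) = +48 kJ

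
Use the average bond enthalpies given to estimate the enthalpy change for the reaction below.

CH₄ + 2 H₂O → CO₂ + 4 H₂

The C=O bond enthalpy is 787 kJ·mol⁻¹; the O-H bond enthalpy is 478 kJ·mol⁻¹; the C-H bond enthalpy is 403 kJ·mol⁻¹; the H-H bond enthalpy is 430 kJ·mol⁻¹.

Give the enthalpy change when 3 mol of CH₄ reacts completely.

ΔH = +690 kJ

Bonds broken (reactants):
  C-H: 4 × 403 = 1612
  O-H: 4 × 478 = 1912
  Σ(broken) = 3524 kJ
Bonds formed (products):
  C=O: 2 × 787 = 1574
  H-H: 4 × 430 = 1720
  Σ(formed) = 3294 kJ
ΔH = Σ(broken) − Σ(formed) = 3524 − 3294 = +230 kJ
For 3× the reaction as written: 3 × (+230) = +690 kJ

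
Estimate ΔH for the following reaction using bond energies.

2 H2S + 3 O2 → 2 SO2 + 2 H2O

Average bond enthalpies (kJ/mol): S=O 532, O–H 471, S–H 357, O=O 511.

Bonds broken (reactants):
  O=O: 3 × 511 = 1533
  S–H: 4 × 357 = 1428
  Σ(broken) = 2961 kJ
Bonds formed (products):
  O–H: 4 × 471 = 1884
  S=O: 4 × 532 = 2128
  Σ(formed) = 4012 kJ
ΔH = Σ(broken) − Σ(formed) = 2961 − 4012 = −1051 kJ

ΔH ≈ −1051 kJ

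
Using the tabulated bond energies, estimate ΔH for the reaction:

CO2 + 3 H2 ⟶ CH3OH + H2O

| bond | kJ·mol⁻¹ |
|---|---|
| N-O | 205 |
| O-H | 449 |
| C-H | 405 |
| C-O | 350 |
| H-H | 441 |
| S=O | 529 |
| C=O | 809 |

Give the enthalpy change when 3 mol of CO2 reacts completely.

ΔH = +87 kJ

Bonds broken (reactants):
  C=O: 2 × 809 = 1618
  H-H: 3 × 441 = 1323
  Σ(broken) = 2941 kJ
Bonds formed (products):
  C-H: 3 × 405 = 1215
  C-O: 1 × 350 = 350
  O-H: 3 × 449 = 1347
  Σ(formed) = 2912 kJ
ΔH = Σ(broken) − Σ(formed) = 2941 − 2912 = +29 kJ
For 3× the reaction as written: 3 × (+29) = +87 kJ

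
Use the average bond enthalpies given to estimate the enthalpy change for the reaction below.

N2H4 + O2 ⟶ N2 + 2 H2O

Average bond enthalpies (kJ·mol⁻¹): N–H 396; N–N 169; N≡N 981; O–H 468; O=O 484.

Bonds broken (reactants):
  N–H: 4 × 396 = 1584
  N–N: 1 × 169 = 169
  O=O: 1 × 484 = 484
  Σ(broken) = 2237 kJ
Bonds formed (products):
  N≡N: 1 × 981 = 981
  O–H: 4 × 468 = 1872
  Σ(formed) = 2853 kJ
ΔH = Σ(broken) − Σ(formed) = 2237 − 2853 = −616 kJ

ΔH ≈ −616 kJ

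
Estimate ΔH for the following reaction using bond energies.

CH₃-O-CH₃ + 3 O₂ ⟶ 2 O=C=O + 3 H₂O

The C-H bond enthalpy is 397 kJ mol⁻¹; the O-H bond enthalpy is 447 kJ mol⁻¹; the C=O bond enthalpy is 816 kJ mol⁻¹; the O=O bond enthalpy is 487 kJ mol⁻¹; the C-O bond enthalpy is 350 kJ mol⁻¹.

Bonds broken (reactants):
  C-H: 6 × 397 = 2382
  C-O: 2 × 350 = 700
  O=O: 3 × 487 = 1461
  Σ(broken) = 4543 kJ
Bonds formed (products):
  C=O: 4 × 816 = 3264
  O-H: 6 × 447 = 2682
  Σ(formed) = 5946 kJ
ΔH = Σ(broken) − Σ(formed) = 4543 − 5946 = −1403 kJ

ΔH ≈ −1403 kJ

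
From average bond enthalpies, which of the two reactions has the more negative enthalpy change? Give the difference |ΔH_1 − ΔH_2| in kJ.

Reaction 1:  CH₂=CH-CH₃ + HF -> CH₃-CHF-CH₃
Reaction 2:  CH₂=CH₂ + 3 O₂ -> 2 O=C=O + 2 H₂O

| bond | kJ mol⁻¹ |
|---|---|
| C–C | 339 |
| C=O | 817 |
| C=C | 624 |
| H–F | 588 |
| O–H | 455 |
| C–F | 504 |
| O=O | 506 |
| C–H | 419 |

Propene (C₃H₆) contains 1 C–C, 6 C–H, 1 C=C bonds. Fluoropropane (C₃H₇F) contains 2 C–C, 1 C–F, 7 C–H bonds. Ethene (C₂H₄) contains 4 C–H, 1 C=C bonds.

Reaction 1:
  Bonds broken (reactants):
    C–C: 1 × 339 = 339
    C–H: 6 × 419 = 2514
    C=C: 1 × 624 = 624
    H–F: 1 × 588 = 588
    Σ(broken) = 4065 kJ
  Bonds formed (products):
    C–C: 2 × 339 = 678
    C–F: 1 × 504 = 504
    C–H: 7 × 419 = 2933
    Σ(formed) = 4115 kJ
  ΔH_1 = 4065 − 4115 = −50 kJ
Reaction 2:
  Bonds broken (reactants):
    C–H: 4 × 419 = 1676
    C=C: 1 × 624 = 624
    O=O: 3 × 506 = 1518
    Σ(broken) = 3818 kJ
  Bonds formed (products):
    C=O: 4 × 817 = 3268
    O–H: 4 × 455 = 1820
    Σ(formed) = 5088 kJ
  ΔH_2 = 3818 − 5088 = −1270 kJ
ΔH_1 − ΔH_2 = +1220 kJ, so reaction 2 has the more negative ΔH; |ΔH_1 − ΔH_2| = 1220 kJ.

Reaction 2, by 1220 kJ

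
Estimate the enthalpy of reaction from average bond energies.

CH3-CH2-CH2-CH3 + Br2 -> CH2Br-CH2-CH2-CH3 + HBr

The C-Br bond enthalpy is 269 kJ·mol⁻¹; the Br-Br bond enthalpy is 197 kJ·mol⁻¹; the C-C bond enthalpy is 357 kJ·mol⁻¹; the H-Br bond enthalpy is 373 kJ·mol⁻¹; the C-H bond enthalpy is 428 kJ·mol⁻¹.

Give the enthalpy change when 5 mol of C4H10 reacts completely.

ΔH = −85 kJ

Bonds broken (reactants):
  Br-Br: 1 × 197 = 197
  C-C: 3 × 357 = 1071
  C-H: 10 × 428 = 4280
  Σ(broken) = 5548 kJ
Bonds formed (products):
  C-Br: 1 × 269 = 269
  C-C: 3 × 357 = 1071
  C-H: 9 × 428 = 3852
  H-Br: 1 × 373 = 373
  Σ(formed) = 5565 kJ
ΔH = Σ(broken) − Σ(formed) = 5548 − 5565 = −17 kJ
For 5× the reaction as written: 5 × (−17) = −85 kJ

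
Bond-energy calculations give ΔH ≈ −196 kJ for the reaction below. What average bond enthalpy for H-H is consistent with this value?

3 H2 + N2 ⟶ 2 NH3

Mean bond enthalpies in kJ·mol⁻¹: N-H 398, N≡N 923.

D(H-H) ≈ 423 kJ/mol

Let D be the H-H bond energy.
Σ(broken) = 3×D + 1×923 = 923 + 3D
Σ(formed) = 6×398 = 2388
ΔH = Σ(broken) − Σ(formed) = (923 + 3D) − (2388) = −1465 + 3D
Setting this equal to −196 kJ gives 3D = 1269, so D = 423 kJ/mol.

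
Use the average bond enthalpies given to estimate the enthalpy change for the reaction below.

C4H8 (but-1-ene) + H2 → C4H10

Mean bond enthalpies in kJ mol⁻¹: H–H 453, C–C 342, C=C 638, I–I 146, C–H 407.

ΔH ≈ −65 kJ

Bonds broken (reactants):
  C–C: 2 × 342 = 684
  C–H: 8 × 407 = 3256
  C=C: 1 × 638 = 638
  H–H: 1 × 453 = 453
  Σ(broken) = 5031 kJ
Bonds formed (products):
  C–C: 3 × 342 = 1026
  C–H: 10 × 407 = 4070
  Σ(formed) = 5096 kJ
ΔH = Σ(broken) − Σ(formed) = 5031 − 5096 = −65 kJ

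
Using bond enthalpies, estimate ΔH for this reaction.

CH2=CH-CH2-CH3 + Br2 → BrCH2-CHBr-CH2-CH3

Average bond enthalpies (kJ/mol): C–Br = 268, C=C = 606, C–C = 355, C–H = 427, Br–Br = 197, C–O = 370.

Bonds broken (reactants):
  Br–Br: 1 × 197 = 197
  C–C: 2 × 355 = 710
  C–H: 8 × 427 = 3416
  C=C: 1 × 606 = 606
  Σ(broken) = 4929 kJ
Bonds formed (products):
  C–Br: 2 × 268 = 536
  C–C: 3 × 355 = 1065
  C–H: 8 × 427 = 3416
  Σ(formed) = 5017 kJ
ΔH = Σ(broken) − Σ(formed) = 4929 − 5017 = −88 kJ

ΔH ≈ −88 kJ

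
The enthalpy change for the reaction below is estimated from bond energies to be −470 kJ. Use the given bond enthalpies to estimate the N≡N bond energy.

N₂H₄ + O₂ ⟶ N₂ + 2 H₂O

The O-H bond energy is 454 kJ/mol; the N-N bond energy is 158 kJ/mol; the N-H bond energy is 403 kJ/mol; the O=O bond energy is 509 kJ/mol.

Let D be the N≡N bond energy.
Σ(broken) = 4×403 + 1×158 + 1×509 = 2279
Σ(formed) = 1×D + 4×454 = 1816 + D
ΔH = Σ(broken) − Σ(formed) = (2279) − (1816 + D) = +463 − D
Setting this equal to −470 kJ gives D = 933 kJ/mol.

D(N≡N) ≈ 933 kJ/mol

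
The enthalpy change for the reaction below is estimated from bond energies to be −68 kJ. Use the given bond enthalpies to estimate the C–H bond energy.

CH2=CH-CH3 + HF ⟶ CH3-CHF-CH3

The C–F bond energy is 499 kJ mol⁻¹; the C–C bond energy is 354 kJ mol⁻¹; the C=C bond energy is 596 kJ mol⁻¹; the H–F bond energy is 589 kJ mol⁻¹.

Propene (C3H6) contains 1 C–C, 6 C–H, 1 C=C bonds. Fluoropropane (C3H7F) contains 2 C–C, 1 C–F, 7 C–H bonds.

Let D be the C–H bond energy.
Σ(broken) = 1×354 + 6×D + 1×596 + 1×589 = 1539 + 6D
Σ(formed) = 2×354 + 1×499 + 7×D = 1207 + 7D
ΔH = Σ(broken) − Σ(formed) = (1539 + 6D) − (1207 + 7D) = +332 − D
Setting this equal to −68 kJ gives D = 400 kJ/mol.

D(C–H) ≈ 400 kJ/mol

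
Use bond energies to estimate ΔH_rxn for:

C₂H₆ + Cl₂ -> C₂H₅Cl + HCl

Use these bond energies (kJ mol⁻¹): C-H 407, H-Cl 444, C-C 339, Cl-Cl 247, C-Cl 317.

ΔH ≈ −107 kJ

Bonds broken (reactants):
  C-C: 1 × 339 = 339
  C-H: 6 × 407 = 2442
  Cl-Cl: 1 × 247 = 247
  Σ(broken) = 3028 kJ
Bonds formed (products):
  C-C: 1 × 339 = 339
  C-Cl: 1 × 317 = 317
  C-H: 5 × 407 = 2035
  H-Cl: 1 × 444 = 444
  Σ(formed) = 3135 kJ
ΔH = Σ(broken) − Σ(formed) = 3028 − 3135 = −107 kJ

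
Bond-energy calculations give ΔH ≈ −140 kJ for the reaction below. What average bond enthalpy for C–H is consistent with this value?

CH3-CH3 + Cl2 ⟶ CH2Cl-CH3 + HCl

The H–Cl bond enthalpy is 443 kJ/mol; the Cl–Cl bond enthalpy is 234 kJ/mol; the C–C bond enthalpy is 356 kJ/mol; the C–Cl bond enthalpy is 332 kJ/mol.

Let D be the C–H bond energy.
Σ(broken) = 1×356 + 6×D + 1×234 = 590 + 6D
Σ(formed) = 1×356 + 1×332 + 5×D + 1×443 = 1131 + 5D
ΔH = Σ(broken) − Σ(formed) = (590 + 6D) − (1131 + 5D) = −541 + D
Setting this equal to −140 kJ gives D = 401 kJ/mol.

D(C–H) ≈ 401 kJ/mol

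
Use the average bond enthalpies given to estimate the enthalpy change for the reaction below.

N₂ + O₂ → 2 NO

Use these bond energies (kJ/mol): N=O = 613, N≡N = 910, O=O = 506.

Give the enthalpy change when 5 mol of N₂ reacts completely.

ΔH = +950 kJ

Bonds broken (reactants):
  N≡N: 1 × 910 = 910
  O=O: 1 × 506 = 506
  Σ(broken) = 1416 kJ
Bonds formed (products):
  N=O: 2 × 613 = 1226
  Σ(formed) = 1226 kJ
ΔH = Σ(broken) − Σ(formed) = 1416 − 1226 = +190 kJ
For 5× the reaction as written: 5 × (+190) = +950 kJ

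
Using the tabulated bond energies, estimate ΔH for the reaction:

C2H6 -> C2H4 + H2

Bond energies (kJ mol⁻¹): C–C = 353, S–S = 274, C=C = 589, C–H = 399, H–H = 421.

Bonds broken (reactants):
  C–C: 1 × 353 = 353
  C–H: 6 × 399 = 2394
  Σ(broken) = 2747 kJ
Bonds formed (products):
  C–H: 4 × 399 = 1596
  C=C: 1 × 589 = 589
  H–H: 1 × 421 = 421
  Σ(formed) = 2606 kJ
ΔH = Σ(broken) − Σ(formed) = 2747 − 2606 = +141 kJ

ΔH ≈ +141 kJ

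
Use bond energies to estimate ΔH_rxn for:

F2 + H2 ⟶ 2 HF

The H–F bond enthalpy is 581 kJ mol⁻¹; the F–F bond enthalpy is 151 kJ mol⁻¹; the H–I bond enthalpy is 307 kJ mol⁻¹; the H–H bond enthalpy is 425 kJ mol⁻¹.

ΔH ≈ −586 kJ

Bonds broken (reactants):
  F–F: 1 × 151 = 151
  H–H: 1 × 425 = 425
  Σ(broken) = 576 kJ
Bonds formed (products):
  H–F: 2 × 581 = 1162
  Σ(formed) = 1162 kJ
ΔH = Σ(broken) − Σ(formed) = 576 − 1162 = −586 kJ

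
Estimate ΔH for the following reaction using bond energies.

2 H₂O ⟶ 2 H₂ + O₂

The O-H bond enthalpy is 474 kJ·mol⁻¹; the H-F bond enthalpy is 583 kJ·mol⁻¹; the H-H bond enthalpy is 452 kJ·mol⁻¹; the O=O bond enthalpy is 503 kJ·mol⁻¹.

Bonds broken (reactants):
  O-H: 4 × 474 = 1896
  Σ(broken) = 1896 kJ
Bonds formed (products):
  H-H: 2 × 452 = 904
  O=O: 1 × 503 = 503
  Σ(formed) = 1407 kJ
ΔH = Σ(broken) − Σ(formed) = 1896 − 1407 = +489 kJ

ΔH ≈ +489 kJ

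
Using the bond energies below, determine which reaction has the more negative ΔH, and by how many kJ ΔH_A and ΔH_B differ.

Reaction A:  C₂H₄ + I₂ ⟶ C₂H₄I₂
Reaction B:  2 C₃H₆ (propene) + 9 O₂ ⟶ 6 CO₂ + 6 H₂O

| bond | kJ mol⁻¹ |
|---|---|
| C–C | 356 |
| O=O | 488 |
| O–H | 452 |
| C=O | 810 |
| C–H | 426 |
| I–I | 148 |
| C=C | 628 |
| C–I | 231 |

Reaction B, by 3630 kJ

Reaction A:
  Bonds broken (reactants):
    C–H: 4 × 426 = 1704
    C=C: 1 × 628 = 628
    I–I: 1 × 148 = 148
    Σ(broken) = 2480 kJ
  Bonds formed (products):
    C–C: 1 × 356 = 356
    C–H: 4 × 426 = 1704
    C–I: 2 × 231 = 462
    Σ(formed) = 2522 kJ
  ΔH_A = 2480 − 2522 = −42 kJ
Reaction B:
  Bonds broken (reactants):
    C–C: 2 × 356 = 712
    C–H: 12 × 426 = 5112
    C=C: 2 × 628 = 1256
    O=O: 9 × 488 = 4392
    Σ(broken) = 11472 kJ
  Bonds formed (products):
    C=O: 12 × 810 = 9720
    O–H: 12 × 452 = 5424
    Σ(formed) = 15144 kJ
  ΔH_B = 11472 − 15144 = −3672 kJ
ΔH_A − ΔH_B = +3630 kJ, so reaction B has the more negative ΔH; |ΔH_A − ΔH_B| = 3630 kJ.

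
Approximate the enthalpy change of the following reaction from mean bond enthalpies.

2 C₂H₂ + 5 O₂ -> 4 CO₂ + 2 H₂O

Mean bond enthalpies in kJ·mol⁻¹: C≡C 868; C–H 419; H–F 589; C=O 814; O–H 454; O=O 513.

Bonds broken (reactants):
  C≡C: 2 × 868 = 1736
  C–H: 4 × 419 = 1676
  O=O: 5 × 513 = 2565
  Σ(broken) = 5977 kJ
Bonds formed (products):
  C=O: 8 × 814 = 6512
  O–H: 4 × 454 = 1816
  Σ(formed) = 8328 kJ
ΔH = Σ(broken) − Σ(formed) = 5977 − 8328 = −2351 kJ

ΔH ≈ −2351 kJ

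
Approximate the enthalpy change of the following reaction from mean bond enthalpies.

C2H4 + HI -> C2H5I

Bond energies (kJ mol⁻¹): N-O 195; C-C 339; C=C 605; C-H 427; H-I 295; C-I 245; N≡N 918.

ΔH ≈ −111 kJ

Bonds broken (reactants):
  C-H: 4 × 427 = 1708
  C=C: 1 × 605 = 605
  H-I: 1 × 295 = 295
  Σ(broken) = 2608 kJ
Bonds formed (products):
  C-C: 1 × 339 = 339
  C-H: 5 × 427 = 2135
  C-I: 1 × 245 = 245
  Σ(formed) = 2719 kJ
ΔH = Σ(broken) − Σ(formed) = 2608 − 2719 = −111 kJ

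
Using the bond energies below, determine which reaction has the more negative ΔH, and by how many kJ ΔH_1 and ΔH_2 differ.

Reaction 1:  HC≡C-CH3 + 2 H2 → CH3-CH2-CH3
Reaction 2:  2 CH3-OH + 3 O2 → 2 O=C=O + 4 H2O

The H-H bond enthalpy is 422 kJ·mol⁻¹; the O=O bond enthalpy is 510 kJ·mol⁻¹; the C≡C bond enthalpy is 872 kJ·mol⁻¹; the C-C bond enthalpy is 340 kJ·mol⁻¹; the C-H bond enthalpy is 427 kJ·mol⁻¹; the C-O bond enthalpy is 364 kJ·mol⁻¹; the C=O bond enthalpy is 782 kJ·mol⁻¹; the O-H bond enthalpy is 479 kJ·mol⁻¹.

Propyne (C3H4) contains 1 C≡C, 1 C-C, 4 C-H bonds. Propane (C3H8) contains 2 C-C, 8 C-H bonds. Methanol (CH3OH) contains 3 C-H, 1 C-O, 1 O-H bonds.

Reaction 1:
  Bonds broken (reactants):
    C≡C: 1 × 872 = 872
    C-C: 1 × 340 = 340
    C-H: 4 × 427 = 1708
    H-H: 2 × 422 = 844
    Σ(broken) = 3764 kJ
  Bonds formed (products):
    C-C: 2 × 340 = 680
    C-H: 8 × 427 = 3416
    Σ(formed) = 4096 kJ
  ΔH_1 = 3764 − 4096 = −332 kJ
Reaction 2:
  Bonds broken (reactants):
    C-H: 6 × 427 = 2562
    C-O: 2 × 364 = 728
    O-H: 2 × 479 = 958
    O=O: 3 × 510 = 1530
    Σ(broken) = 5778 kJ
  Bonds formed (products):
    C=O: 4 × 782 = 3128
    O-H: 8 × 479 = 3832
    Σ(formed) = 6960 kJ
  ΔH_2 = 5778 − 6960 = −1182 kJ
ΔH_1 − ΔH_2 = +850 kJ, so reaction 2 has the more negative ΔH; |ΔH_1 − ΔH_2| = 850 kJ.

Reaction 2, by 850 kJ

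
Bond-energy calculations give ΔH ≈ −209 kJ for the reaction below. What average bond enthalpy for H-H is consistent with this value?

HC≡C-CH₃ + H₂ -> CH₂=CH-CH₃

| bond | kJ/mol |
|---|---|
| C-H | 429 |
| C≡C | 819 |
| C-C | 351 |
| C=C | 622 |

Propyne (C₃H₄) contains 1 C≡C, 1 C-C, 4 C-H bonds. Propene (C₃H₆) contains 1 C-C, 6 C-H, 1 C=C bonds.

Let D be the H-H bond energy.
Σ(broken) = 1×819 + 1×351 + 4×429 + 1×D = 2886 + D
Σ(formed) = 1×351 + 6×429 + 1×622 = 3547
ΔH = Σ(broken) − Σ(formed) = (2886 + D) − (3547) = −661 + D
Setting this equal to −209 kJ gives D = 452 kJ/mol.

D(H-H) ≈ 452 kJ/mol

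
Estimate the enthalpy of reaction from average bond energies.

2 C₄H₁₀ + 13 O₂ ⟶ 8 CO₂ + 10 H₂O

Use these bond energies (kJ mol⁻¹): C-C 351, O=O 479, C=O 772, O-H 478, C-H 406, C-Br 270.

Bonds broken (reactants):
  C-C: 6 × 351 = 2106
  C-H: 20 × 406 = 8120
  O=O: 13 × 479 = 6227
  Σ(broken) = 16453 kJ
Bonds formed (products):
  C=O: 16 × 772 = 12352
  O-H: 20 × 478 = 9560
  Σ(formed) = 21912 kJ
ΔH = Σ(broken) − Σ(formed) = 16453 − 21912 = −5459 kJ

ΔH ≈ −5459 kJ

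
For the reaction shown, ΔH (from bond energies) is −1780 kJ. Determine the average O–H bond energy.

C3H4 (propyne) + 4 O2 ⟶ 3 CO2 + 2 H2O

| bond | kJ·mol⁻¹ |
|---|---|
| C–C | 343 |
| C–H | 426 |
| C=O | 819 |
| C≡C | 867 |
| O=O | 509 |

D(O–H) ≈ 454 kJ/mol

Let D be the O–H bond energy.
Σ(broken) = 1×867 + 1×343 + 4×426 + 4×509 = 4950
Σ(formed) = 6×819 + 4×D = 4914 + 4D
ΔH = Σ(broken) − Σ(formed) = (4950) − (4914 + 4D) = +36 − 4D
Setting this equal to −1780 kJ gives 4D = 1816, so D = 454 kJ/mol.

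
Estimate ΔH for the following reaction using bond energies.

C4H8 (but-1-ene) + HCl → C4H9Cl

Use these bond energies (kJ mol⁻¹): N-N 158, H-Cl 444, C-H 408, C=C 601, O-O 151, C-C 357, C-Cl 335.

Bonds broken (reactants):
  C-C: 2 × 357 = 714
  C-H: 8 × 408 = 3264
  C=C: 1 × 601 = 601
  H-Cl: 1 × 444 = 444
  Σ(broken) = 5023 kJ
Bonds formed (products):
  C-C: 3 × 357 = 1071
  C-Cl: 1 × 335 = 335
  C-H: 9 × 408 = 3672
  Σ(formed) = 5078 kJ
ΔH = Σ(broken) − Σ(formed) = 5023 − 5078 = −55 kJ

ΔH ≈ −55 kJ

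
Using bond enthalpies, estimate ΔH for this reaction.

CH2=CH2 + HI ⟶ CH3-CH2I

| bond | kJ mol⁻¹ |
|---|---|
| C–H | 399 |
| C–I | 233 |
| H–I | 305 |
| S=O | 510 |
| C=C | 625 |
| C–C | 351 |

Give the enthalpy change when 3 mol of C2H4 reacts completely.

Bonds broken (reactants):
  C–H: 4 × 399 = 1596
  C=C: 1 × 625 = 625
  H–I: 1 × 305 = 305
  Σ(broken) = 2526 kJ
Bonds formed (products):
  C–C: 1 × 351 = 351
  C–H: 5 × 399 = 1995
  C–I: 1 × 233 = 233
  Σ(formed) = 2579 kJ
ΔH = Σ(broken) − Σ(formed) = 2526 − 2579 = −53 kJ
For 3× the reaction as written: 3 × (−53) = −159 kJ

ΔH = −159 kJ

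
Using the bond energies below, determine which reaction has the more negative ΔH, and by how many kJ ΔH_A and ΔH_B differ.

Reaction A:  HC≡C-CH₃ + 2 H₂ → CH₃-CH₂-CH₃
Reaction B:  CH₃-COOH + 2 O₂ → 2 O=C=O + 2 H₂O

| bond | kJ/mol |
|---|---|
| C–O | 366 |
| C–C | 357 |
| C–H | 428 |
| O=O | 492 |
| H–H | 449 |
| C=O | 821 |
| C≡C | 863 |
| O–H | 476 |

Reaction A:
  Bonds broken (reactants):
    C≡C: 1 × 863 = 863
    C–C: 1 × 357 = 357
    C–H: 4 × 428 = 1712
    H–H: 2 × 449 = 898
    Σ(broken) = 3830 kJ
  Bonds formed (products):
    C–C: 2 × 357 = 714
    C–H: 8 × 428 = 3424
    Σ(formed) = 4138 kJ
  ΔH_A = 3830 − 4138 = −308 kJ
Reaction B:
  Bonds broken (reactants):
    C–C: 1 × 357 = 357
    C–H: 3 × 428 = 1284
    C–O: 1 × 366 = 366
    C=O: 1 × 821 = 821
    O–H: 1 × 476 = 476
    O=O: 2 × 492 = 984
    Σ(broken) = 4288 kJ
  Bonds formed (products):
    C=O: 4 × 821 = 3284
    O–H: 4 × 476 = 1904
    Σ(formed) = 5188 kJ
  ΔH_B = 4288 − 5188 = −900 kJ
ΔH_A − ΔH_B = +592 kJ, so reaction B has the more negative ΔH; |ΔH_A − ΔH_B| = 592 kJ.

Reaction B, by 592 kJ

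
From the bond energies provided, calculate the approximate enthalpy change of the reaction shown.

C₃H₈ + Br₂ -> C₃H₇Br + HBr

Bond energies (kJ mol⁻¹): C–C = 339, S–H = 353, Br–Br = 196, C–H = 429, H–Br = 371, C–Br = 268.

Bonds broken (reactants):
  Br–Br: 1 × 196 = 196
  C–C: 2 × 339 = 678
  C–H: 8 × 429 = 3432
  Σ(broken) = 4306 kJ
Bonds formed (products):
  C–Br: 1 × 268 = 268
  C–C: 2 × 339 = 678
  C–H: 7 × 429 = 3003
  H–Br: 1 × 371 = 371
  Σ(formed) = 4320 kJ
ΔH = Σ(broken) − Σ(formed) = 4306 − 4320 = −14 kJ

ΔH ≈ −14 kJ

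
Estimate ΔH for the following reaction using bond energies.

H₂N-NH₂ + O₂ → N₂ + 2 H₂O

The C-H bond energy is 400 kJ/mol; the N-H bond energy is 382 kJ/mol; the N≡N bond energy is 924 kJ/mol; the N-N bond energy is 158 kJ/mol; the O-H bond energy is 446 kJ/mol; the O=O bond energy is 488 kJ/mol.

Bonds broken (reactants):
  N-H: 4 × 382 = 1528
  N-N: 1 × 158 = 158
  O=O: 1 × 488 = 488
  Σ(broken) = 2174 kJ
Bonds formed (products):
  N≡N: 1 × 924 = 924
  O-H: 4 × 446 = 1784
  Σ(formed) = 2708 kJ
ΔH = Σ(broken) − Σ(formed) = 2174 − 2708 = −534 kJ

ΔH ≈ −534 kJ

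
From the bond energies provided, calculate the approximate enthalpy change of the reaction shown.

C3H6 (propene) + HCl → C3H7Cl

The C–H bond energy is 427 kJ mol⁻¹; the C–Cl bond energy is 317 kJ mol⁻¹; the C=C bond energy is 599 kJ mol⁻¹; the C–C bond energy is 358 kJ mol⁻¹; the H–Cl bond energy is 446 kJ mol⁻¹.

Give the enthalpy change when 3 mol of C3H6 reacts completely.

ΔH = −171 kJ

Bonds broken (reactants):
  C–C: 1 × 358 = 358
  C–H: 6 × 427 = 2562
  C=C: 1 × 599 = 599
  H–Cl: 1 × 446 = 446
  Σ(broken) = 3965 kJ
Bonds formed (products):
  C–C: 2 × 358 = 716
  C–Cl: 1 × 317 = 317
  C–H: 7 × 427 = 2989
  Σ(formed) = 4022 kJ
ΔH = Σ(broken) − Σ(formed) = 3965 − 4022 = −57 kJ
For 3× the reaction as written: 3 × (−57) = −171 kJ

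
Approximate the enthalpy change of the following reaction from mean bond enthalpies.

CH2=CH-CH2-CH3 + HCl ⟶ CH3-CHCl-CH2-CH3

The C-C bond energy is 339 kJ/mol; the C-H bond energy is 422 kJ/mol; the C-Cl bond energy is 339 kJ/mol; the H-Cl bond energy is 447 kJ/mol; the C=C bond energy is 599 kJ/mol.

ΔH ≈ −54 kJ

Bonds broken (reactants):
  C-C: 2 × 339 = 678
  C-H: 8 × 422 = 3376
  C=C: 1 × 599 = 599
  H-Cl: 1 × 447 = 447
  Σ(broken) = 5100 kJ
Bonds formed (products):
  C-C: 3 × 339 = 1017
  C-Cl: 1 × 339 = 339
  C-H: 9 × 422 = 3798
  Σ(formed) = 5154 kJ
ΔH = Σ(broken) − Σ(formed) = 5100 − 5154 = −54 kJ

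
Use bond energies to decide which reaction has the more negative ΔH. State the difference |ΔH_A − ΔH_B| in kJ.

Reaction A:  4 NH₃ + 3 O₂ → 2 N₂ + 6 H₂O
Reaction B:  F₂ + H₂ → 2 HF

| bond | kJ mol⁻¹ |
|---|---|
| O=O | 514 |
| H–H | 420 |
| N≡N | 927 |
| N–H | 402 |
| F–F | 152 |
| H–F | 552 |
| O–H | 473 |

Reaction A, by 632 kJ

Reaction A:
  Bonds broken (reactants):
    N–H: 12 × 402 = 4824
    O=O: 3 × 514 = 1542
    Σ(broken) = 6366 kJ
  Bonds formed (products):
    N≡N: 2 × 927 = 1854
    O–H: 12 × 473 = 5676
    Σ(formed) = 7530 kJ
  ΔH_A = 6366 − 7530 = −1164 kJ
Reaction B:
  Bonds broken (reactants):
    F–F: 1 × 152 = 152
    H–H: 1 × 420 = 420
    Σ(broken) = 572 kJ
  Bonds formed (products):
    H–F: 2 × 552 = 1104
    Σ(formed) = 1104 kJ
  ΔH_B = 572 − 1104 = −532 kJ
ΔH_A − ΔH_B = −632 kJ, so reaction A has the more negative ΔH; |ΔH_A − ΔH_B| = 632 kJ.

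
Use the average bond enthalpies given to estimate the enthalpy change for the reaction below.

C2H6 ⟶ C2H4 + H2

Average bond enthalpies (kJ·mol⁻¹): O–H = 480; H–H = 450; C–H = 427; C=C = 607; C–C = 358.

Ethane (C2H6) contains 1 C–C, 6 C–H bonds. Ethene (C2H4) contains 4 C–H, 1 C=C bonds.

Bonds broken (reactants):
  C–C: 1 × 358 = 358
  C–H: 6 × 427 = 2562
  Σ(broken) = 2920 kJ
Bonds formed (products):
  C–H: 4 × 427 = 1708
  C=C: 1 × 607 = 607
  H–H: 1 × 450 = 450
  Σ(formed) = 2765 kJ
ΔH = Σ(broken) − Σ(formed) = 2920 − 2765 = +155 kJ

ΔH ≈ +155 kJ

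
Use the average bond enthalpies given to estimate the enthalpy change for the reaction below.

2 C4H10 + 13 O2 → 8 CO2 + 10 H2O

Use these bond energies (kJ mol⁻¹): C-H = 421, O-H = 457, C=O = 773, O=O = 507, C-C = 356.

ΔH ≈ −4361 kJ

Bonds broken (reactants):
  C-C: 6 × 356 = 2136
  C-H: 20 × 421 = 8420
  O=O: 13 × 507 = 6591
  Σ(broken) = 17147 kJ
Bonds formed (products):
  C=O: 16 × 773 = 12368
  O-H: 20 × 457 = 9140
  Σ(formed) = 21508 kJ
ΔH = Σ(broken) − Σ(formed) = 17147 − 21508 = −4361 kJ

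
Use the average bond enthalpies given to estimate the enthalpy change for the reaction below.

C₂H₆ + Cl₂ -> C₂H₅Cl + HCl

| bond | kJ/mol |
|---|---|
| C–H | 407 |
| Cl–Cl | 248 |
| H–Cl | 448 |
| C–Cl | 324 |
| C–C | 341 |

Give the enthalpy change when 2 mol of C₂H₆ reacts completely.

Bonds broken (reactants):
  C–C: 1 × 341 = 341
  C–H: 6 × 407 = 2442
  Cl–Cl: 1 × 248 = 248
  Σ(broken) = 3031 kJ
Bonds formed (products):
  C–C: 1 × 341 = 341
  C–Cl: 1 × 324 = 324
  C–H: 5 × 407 = 2035
  H–Cl: 1 × 448 = 448
  Σ(formed) = 3148 kJ
ΔH = Σ(broken) − Σ(formed) = 3031 − 3148 = −117 kJ
For 2× the reaction as written: 2 × (−117) = −234 kJ

ΔH = −234 kJ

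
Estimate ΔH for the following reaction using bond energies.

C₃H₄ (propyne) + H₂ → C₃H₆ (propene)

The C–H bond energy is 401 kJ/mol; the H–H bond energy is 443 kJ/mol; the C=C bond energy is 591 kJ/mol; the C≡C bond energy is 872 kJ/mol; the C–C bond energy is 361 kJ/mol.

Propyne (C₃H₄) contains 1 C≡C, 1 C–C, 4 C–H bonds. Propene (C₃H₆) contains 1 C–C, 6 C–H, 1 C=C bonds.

Bonds broken (reactants):
  C≡C: 1 × 872 = 872
  C–C: 1 × 361 = 361
  C–H: 4 × 401 = 1604
  H–H: 1 × 443 = 443
  Σ(broken) = 3280 kJ
Bonds formed (products):
  C–C: 1 × 361 = 361
  C–H: 6 × 401 = 2406
  C=C: 1 × 591 = 591
  Σ(formed) = 3358 kJ
ΔH = Σ(broken) − Σ(formed) = 3280 − 3358 = −78 kJ

ΔH ≈ −78 kJ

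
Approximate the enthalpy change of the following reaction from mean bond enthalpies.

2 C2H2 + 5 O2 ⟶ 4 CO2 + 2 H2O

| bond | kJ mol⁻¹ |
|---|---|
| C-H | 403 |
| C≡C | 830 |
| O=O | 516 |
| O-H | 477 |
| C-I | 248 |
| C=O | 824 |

ΔH ≈ −2648 kJ

Bonds broken (reactants):
  C≡C: 2 × 830 = 1660
  C-H: 4 × 403 = 1612
  O=O: 5 × 516 = 2580
  Σ(broken) = 5852 kJ
Bonds formed (products):
  C=O: 8 × 824 = 6592
  O-H: 4 × 477 = 1908
  Σ(formed) = 8500 kJ
ΔH = Σ(broken) − Σ(formed) = 5852 − 8500 = −2648 kJ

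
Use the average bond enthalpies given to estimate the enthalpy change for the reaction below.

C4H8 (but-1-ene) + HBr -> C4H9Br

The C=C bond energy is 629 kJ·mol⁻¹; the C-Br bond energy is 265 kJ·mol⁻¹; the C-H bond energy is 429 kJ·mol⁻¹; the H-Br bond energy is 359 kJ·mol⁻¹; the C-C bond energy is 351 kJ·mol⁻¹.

ΔH ≈ −57 kJ

Bonds broken (reactants):
  C-C: 2 × 351 = 702
  C-H: 8 × 429 = 3432
  C=C: 1 × 629 = 629
  H-Br: 1 × 359 = 359
  Σ(broken) = 5122 kJ
Bonds formed (products):
  C-Br: 1 × 265 = 265
  C-C: 3 × 351 = 1053
  C-H: 9 × 429 = 3861
  Σ(formed) = 5179 kJ
ΔH = Σ(broken) − Σ(formed) = 5122 − 5179 = −57 kJ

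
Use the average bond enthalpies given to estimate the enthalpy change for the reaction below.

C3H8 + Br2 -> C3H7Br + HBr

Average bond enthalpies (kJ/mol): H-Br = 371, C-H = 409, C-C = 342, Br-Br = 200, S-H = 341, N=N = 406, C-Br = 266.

Bonds broken (reactants):
  Br-Br: 1 × 200 = 200
  C-C: 2 × 342 = 684
  C-H: 8 × 409 = 3272
  Σ(broken) = 4156 kJ
Bonds formed (products):
  C-Br: 1 × 266 = 266
  C-C: 2 × 342 = 684
  C-H: 7 × 409 = 2863
  H-Br: 1 × 371 = 371
  Σ(formed) = 4184 kJ
ΔH = Σ(broken) − Σ(formed) = 4156 − 4184 = −28 kJ

ΔH ≈ −28 kJ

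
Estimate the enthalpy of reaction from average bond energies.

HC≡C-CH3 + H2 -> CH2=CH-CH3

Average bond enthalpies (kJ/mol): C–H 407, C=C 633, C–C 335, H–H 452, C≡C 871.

ΔH ≈ −124 kJ

Bonds broken (reactants):
  C≡C: 1 × 871 = 871
  C–C: 1 × 335 = 335
  C–H: 4 × 407 = 1628
  H–H: 1 × 452 = 452
  Σ(broken) = 3286 kJ
Bonds formed (products):
  C–C: 1 × 335 = 335
  C–H: 6 × 407 = 2442
  C=C: 1 × 633 = 633
  Σ(formed) = 3410 kJ
ΔH = Σ(broken) − Σ(formed) = 3286 − 3410 = −124 kJ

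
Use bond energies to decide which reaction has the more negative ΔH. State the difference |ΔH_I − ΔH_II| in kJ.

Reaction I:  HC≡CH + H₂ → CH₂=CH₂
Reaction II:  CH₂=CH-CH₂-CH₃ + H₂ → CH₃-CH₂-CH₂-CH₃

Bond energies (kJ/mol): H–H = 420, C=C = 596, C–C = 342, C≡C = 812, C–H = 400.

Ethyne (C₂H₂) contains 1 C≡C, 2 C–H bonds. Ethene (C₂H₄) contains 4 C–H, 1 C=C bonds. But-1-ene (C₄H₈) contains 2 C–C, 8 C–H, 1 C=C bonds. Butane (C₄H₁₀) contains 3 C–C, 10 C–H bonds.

Reaction I:
  Bonds broken (reactants):
    C≡C: 1 × 812 = 812
    C–H: 2 × 400 = 800
    H–H: 1 × 420 = 420
    Σ(broken) = 2032 kJ
  Bonds formed (products):
    C–H: 4 × 400 = 1600
    C=C: 1 × 596 = 596
    Σ(formed) = 2196 kJ
  ΔH_I = 2032 − 2196 = −164 kJ
Reaction II:
  Bonds broken (reactants):
    C–C: 2 × 342 = 684
    C–H: 8 × 400 = 3200
    C=C: 1 × 596 = 596
    H–H: 1 × 420 = 420
    Σ(broken) = 4900 kJ
  Bonds formed (products):
    C–C: 3 × 342 = 1026
    C–H: 10 × 400 = 4000
    Σ(formed) = 5026 kJ
  ΔH_II = 4900 − 5026 = −126 kJ
ΔH_I − ΔH_II = −38 kJ, so reaction I has the more negative ΔH; |ΔH_I − ΔH_II| = 38 kJ.

Reaction I, by 38 kJ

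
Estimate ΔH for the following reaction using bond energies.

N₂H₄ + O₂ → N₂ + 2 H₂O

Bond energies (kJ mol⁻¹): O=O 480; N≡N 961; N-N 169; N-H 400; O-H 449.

ΔH ≈ −508 kJ

Bonds broken (reactants):
  N-H: 4 × 400 = 1600
  N-N: 1 × 169 = 169
  O=O: 1 × 480 = 480
  Σ(broken) = 2249 kJ
Bonds formed (products):
  N≡N: 1 × 961 = 961
  O-H: 4 × 449 = 1796
  Σ(formed) = 2757 kJ
ΔH = Σ(broken) − Σ(formed) = 2249 − 2757 = −508 kJ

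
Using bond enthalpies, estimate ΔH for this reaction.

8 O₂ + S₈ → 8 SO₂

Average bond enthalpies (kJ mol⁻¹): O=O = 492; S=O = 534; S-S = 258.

Bonds broken (reactants):
  O=O: 8 × 492 = 3936
  S-S: 8 × 258 = 2064
  Σ(broken) = 6000 kJ
Bonds formed (products):
  S=O: 16 × 534 = 8544
  Σ(formed) = 8544 kJ
ΔH = Σ(broken) − Σ(formed) = 6000 − 8544 = −2544 kJ

ΔH ≈ −2544 kJ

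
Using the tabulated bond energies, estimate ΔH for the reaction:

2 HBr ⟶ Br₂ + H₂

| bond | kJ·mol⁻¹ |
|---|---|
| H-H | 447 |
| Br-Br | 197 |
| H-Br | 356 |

ΔH ≈ +68 kJ

Bonds broken (reactants):
  H-Br: 2 × 356 = 712
  Σ(broken) = 712 kJ
Bonds formed (products):
  Br-Br: 1 × 197 = 197
  H-H: 1 × 447 = 447
  Σ(formed) = 644 kJ
ΔH = Σ(broken) − Σ(formed) = 712 − 644 = +68 kJ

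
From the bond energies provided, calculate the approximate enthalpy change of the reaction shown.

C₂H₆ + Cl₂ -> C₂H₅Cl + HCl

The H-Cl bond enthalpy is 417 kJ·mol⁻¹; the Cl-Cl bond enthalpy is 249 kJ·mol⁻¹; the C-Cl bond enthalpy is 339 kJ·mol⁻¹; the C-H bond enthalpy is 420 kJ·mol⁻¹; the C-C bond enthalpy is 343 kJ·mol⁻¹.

ΔH ≈ −87 kJ

Bonds broken (reactants):
  C-C: 1 × 343 = 343
  C-H: 6 × 420 = 2520
  Cl-Cl: 1 × 249 = 249
  Σ(broken) = 3112 kJ
Bonds formed (products):
  C-C: 1 × 343 = 343
  C-Cl: 1 × 339 = 339
  C-H: 5 × 420 = 2100
  H-Cl: 1 × 417 = 417
  Σ(formed) = 3199 kJ
ΔH = Σ(broken) − Σ(formed) = 3112 − 3199 = −87 kJ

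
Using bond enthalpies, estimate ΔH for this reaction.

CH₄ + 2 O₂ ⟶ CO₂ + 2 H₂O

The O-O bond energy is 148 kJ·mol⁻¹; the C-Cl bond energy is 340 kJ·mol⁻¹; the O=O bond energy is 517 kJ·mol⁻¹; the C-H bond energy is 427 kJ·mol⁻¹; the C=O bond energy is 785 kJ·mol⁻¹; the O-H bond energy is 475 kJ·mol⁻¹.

ΔH ≈ −728 kJ

Bonds broken (reactants):
  C-H: 4 × 427 = 1708
  O=O: 2 × 517 = 1034
  Σ(broken) = 2742 kJ
Bonds formed (products):
  C=O: 2 × 785 = 1570
  O-H: 4 × 475 = 1900
  Σ(formed) = 3470 kJ
ΔH = Σ(broken) − Σ(formed) = 2742 − 3470 = −728 kJ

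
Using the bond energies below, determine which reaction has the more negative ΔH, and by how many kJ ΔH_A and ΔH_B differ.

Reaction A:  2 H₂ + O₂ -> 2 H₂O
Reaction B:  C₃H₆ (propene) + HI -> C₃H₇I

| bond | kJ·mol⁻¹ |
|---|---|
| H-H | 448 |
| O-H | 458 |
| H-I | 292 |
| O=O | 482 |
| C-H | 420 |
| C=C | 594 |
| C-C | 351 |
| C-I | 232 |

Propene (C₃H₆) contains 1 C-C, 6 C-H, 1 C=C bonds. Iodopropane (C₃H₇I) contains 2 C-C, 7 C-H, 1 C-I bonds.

Reaction A, by 337 kJ

Reaction A:
  Bonds broken (reactants):
    H-H: 2 × 448 = 896
    O=O: 1 × 482 = 482
    Σ(broken) = 1378 kJ
  Bonds formed (products):
    O-H: 4 × 458 = 1832
    Σ(formed) = 1832 kJ
  ΔH_A = 1378 − 1832 = −454 kJ
Reaction B:
  Bonds broken (reactants):
    C-C: 1 × 351 = 351
    C-H: 6 × 420 = 2520
    C=C: 1 × 594 = 594
    H-I: 1 × 292 = 292
    Σ(broken) = 3757 kJ
  Bonds formed (products):
    C-C: 2 × 351 = 702
    C-H: 7 × 420 = 2940
    C-I: 1 × 232 = 232
    Σ(formed) = 3874 kJ
  ΔH_B = 3757 − 3874 = −117 kJ
ΔH_A − ΔH_B = −337 kJ, so reaction A has the more negative ΔH; |ΔH_A − ΔH_B| = 337 kJ.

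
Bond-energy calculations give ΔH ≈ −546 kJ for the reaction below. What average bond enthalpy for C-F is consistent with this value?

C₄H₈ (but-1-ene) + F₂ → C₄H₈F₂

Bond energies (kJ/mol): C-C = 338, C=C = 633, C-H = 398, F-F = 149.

D(C-F) ≈ 495 kJ/mol

Let D be the C-F bond energy.
Σ(broken) = 2×338 + 8×398 + 1×633 + 1×149 = 4642
Σ(formed) = 3×338 + 2×D + 8×398 = 4198 + 2D
ΔH = Σ(broken) − Σ(formed) = (4642) − (4198 + 2D) = +444 − 2D
Setting this equal to −546 kJ gives 2D = 990, so D = 495 kJ/mol.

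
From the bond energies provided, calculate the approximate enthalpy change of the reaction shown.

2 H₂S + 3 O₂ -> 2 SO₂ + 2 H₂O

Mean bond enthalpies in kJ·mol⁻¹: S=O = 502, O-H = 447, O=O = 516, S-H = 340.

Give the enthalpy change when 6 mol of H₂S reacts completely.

Bonds broken (reactants):
  O=O: 3 × 516 = 1548
  S-H: 4 × 340 = 1360
  Σ(broken) = 2908 kJ
Bonds formed (products):
  O-H: 4 × 447 = 1788
  S=O: 4 × 502 = 2008
  Σ(formed) = 3796 kJ
ΔH = Σ(broken) − Σ(formed) = 2908 − 3796 = −888 kJ
For 3× the reaction as written: 3 × (−888) = −2664 kJ

ΔH = −2664 kJ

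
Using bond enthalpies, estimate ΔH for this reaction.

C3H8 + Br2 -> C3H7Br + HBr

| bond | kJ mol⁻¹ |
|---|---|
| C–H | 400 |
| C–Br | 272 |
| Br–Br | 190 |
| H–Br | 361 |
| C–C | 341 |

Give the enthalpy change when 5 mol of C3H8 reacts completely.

ΔH = −215 kJ

Bonds broken (reactants):
  Br–Br: 1 × 190 = 190
  C–C: 2 × 341 = 682
  C–H: 8 × 400 = 3200
  Σ(broken) = 4072 kJ
Bonds formed (products):
  C–Br: 1 × 272 = 272
  C–C: 2 × 341 = 682
  C–H: 7 × 400 = 2800
  H–Br: 1 × 361 = 361
  Σ(formed) = 4115 kJ
ΔH = Σ(broken) − Σ(formed) = 4072 − 4115 = −43 kJ
For 5× the reaction as written: 5 × (−43) = −215 kJ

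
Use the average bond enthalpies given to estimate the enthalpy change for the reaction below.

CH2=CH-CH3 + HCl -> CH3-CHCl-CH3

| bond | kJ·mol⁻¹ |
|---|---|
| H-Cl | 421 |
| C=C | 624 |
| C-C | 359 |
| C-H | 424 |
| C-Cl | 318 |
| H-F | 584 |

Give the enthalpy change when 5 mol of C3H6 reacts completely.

Bonds broken (reactants):
  C-C: 1 × 359 = 359
  C-H: 6 × 424 = 2544
  C=C: 1 × 624 = 624
  H-Cl: 1 × 421 = 421
  Σ(broken) = 3948 kJ
Bonds formed (products):
  C-C: 2 × 359 = 718
  C-Cl: 1 × 318 = 318
  C-H: 7 × 424 = 2968
  Σ(formed) = 4004 kJ
ΔH = Σ(broken) − Σ(formed) = 3948 − 4004 = −56 kJ
For 5× the reaction as written: 5 × (−56) = −280 kJ

ΔH = −280 kJ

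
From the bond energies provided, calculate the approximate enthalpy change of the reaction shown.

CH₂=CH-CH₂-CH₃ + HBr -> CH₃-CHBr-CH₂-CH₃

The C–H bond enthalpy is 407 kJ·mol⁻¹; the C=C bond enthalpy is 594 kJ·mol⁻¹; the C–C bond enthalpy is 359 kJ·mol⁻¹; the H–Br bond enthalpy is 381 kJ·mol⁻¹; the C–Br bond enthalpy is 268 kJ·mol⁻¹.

ΔH ≈ −59 kJ

Bonds broken (reactants):
  C–C: 2 × 359 = 718
  C–H: 8 × 407 = 3256
  C=C: 1 × 594 = 594
  H–Br: 1 × 381 = 381
  Σ(broken) = 4949 kJ
Bonds formed (products):
  C–Br: 1 × 268 = 268
  C–C: 3 × 359 = 1077
  C–H: 9 × 407 = 3663
  Σ(formed) = 5008 kJ
ΔH = Σ(broken) − Σ(formed) = 4949 − 5008 = −59 kJ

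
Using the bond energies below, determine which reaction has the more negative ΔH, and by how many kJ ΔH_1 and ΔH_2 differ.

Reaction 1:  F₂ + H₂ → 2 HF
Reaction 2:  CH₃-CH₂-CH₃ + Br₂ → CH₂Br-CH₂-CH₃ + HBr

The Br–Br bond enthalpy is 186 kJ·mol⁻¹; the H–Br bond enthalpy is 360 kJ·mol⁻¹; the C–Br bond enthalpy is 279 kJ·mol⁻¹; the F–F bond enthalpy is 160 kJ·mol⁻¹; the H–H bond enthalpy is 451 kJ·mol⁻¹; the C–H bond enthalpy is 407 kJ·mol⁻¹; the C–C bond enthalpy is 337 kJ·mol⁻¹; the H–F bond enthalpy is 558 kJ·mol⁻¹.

Reaction 1:
  Bonds broken (reactants):
    F–F: 1 × 160 = 160
    H–H: 1 × 451 = 451
    Σ(broken) = 611 kJ
  Bonds formed (products):
    H–F: 2 × 558 = 1116
    Σ(formed) = 1116 kJ
  ΔH_1 = 611 − 1116 = −505 kJ
Reaction 2:
  Bonds broken (reactants):
    Br–Br: 1 × 186 = 186
    C–C: 2 × 337 = 674
    C–H: 8 × 407 = 3256
    Σ(broken) = 4116 kJ
  Bonds formed (products):
    C–Br: 1 × 279 = 279
    C–C: 2 × 337 = 674
    C–H: 7 × 407 = 2849
    H–Br: 1 × 360 = 360
    Σ(formed) = 4162 kJ
  ΔH_2 = 4116 − 4162 = −46 kJ
ΔH_1 − ΔH_2 = −459 kJ, so reaction 1 has the more negative ΔH; |ΔH_1 − ΔH_2| = 459 kJ.

Reaction 1, by 459 kJ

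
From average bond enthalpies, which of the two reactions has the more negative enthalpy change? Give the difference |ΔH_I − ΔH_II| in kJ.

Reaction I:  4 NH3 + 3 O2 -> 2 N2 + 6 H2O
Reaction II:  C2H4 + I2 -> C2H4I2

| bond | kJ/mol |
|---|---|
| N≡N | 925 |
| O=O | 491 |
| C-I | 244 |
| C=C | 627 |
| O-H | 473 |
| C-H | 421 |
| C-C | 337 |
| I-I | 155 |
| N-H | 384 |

Reaction I, by 1402 kJ

Reaction I:
  Bonds broken (reactants):
    N-H: 12 × 384 = 4608
    O=O: 3 × 491 = 1473
    Σ(broken) = 6081 kJ
  Bonds formed (products):
    N≡N: 2 × 925 = 1850
    O-H: 12 × 473 = 5676
    Σ(formed) = 7526 kJ
  ΔH_I = 6081 − 7526 = −1445 kJ
Reaction II:
  Bonds broken (reactants):
    C-H: 4 × 421 = 1684
    C=C: 1 × 627 = 627
    I-I: 1 × 155 = 155
    Σ(broken) = 2466 kJ
  Bonds formed (products):
    C-C: 1 × 337 = 337
    C-H: 4 × 421 = 1684
    C-I: 2 × 244 = 488
    Σ(formed) = 2509 kJ
  ΔH_II = 2466 − 2509 = −43 kJ
ΔH_I − ΔH_II = −1402 kJ, so reaction I has the more negative ΔH; |ΔH_I − ΔH_II| = 1402 kJ.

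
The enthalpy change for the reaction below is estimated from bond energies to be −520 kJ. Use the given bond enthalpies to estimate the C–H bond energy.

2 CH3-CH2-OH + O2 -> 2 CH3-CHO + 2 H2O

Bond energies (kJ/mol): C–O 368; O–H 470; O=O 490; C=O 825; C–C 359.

Let D be the C–H bond energy.
Σ(broken) = 2×359 + 10×D + 2×368 + 2×470 + 1×490 = 2884 + 10D
Σ(formed) = 2×359 + 8×D + 2×825 + 4×470 = 4248 + 8D
ΔH = Σ(broken) − Σ(formed) = (2884 + 10D) − (4248 + 8D) = −1364 + 2D
Setting this equal to −520 kJ gives 2D = 844, so D = 422 kJ/mol.

D(C–H) ≈ 422 kJ/mol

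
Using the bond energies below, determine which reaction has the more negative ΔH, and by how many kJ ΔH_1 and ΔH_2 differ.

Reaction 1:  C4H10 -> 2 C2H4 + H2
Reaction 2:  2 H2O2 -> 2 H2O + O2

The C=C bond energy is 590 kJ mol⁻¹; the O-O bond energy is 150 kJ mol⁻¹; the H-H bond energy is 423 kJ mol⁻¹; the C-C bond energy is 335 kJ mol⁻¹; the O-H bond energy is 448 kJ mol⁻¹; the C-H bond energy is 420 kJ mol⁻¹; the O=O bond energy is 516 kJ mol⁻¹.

Reaction 1:
  Bonds broken (reactants):
    C-C: 3 × 335 = 1005
    C-H: 10 × 420 = 4200
    Σ(broken) = 5205 kJ
  Bonds formed (products):
    C-H: 8 × 420 = 3360
    C=C: 2 × 590 = 1180
    H-H: 1 × 423 = 423
    Σ(formed) = 4963 kJ
  ΔH_1 = 5205 − 4963 = +242 kJ
Reaction 2:
  Bonds broken (reactants):
    O-H: 4 × 448 = 1792
    O-O: 2 × 150 = 300
    Σ(broken) = 2092 kJ
  Bonds formed (products):
    O-H: 4 × 448 = 1792
    O=O: 1 × 516 = 516
    Σ(formed) = 2308 kJ
  ΔH_2 = 2092 − 2308 = −216 kJ
ΔH_1 − ΔH_2 = +458 kJ, so reaction 2 has the more negative ΔH; |ΔH_1 − ΔH_2| = 458 kJ.

Reaction 2, by 458 kJ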